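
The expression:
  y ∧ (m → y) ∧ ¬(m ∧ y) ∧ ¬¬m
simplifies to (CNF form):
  False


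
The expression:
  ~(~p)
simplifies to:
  p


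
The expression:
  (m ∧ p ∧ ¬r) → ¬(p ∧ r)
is always true.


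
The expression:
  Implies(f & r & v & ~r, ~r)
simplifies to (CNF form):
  True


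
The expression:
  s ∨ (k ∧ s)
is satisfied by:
  {s: True}


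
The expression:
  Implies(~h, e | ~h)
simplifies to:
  True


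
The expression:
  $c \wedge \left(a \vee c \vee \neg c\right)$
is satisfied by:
  {c: True}


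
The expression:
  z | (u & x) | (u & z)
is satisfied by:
  {x: True, z: True, u: True}
  {x: True, z: True, u: False}
  {z: True, u: True, x: False}
  {z: True, u: False, x: False}
  {x: True, u: True, z: False}


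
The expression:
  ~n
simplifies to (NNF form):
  ~n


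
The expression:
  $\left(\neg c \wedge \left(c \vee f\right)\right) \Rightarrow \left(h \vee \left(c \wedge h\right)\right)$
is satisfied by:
  {c: True, h: True, f: False}
  {c: True, h: False, f: False}
  {h: True, c: False, f: False}
  {c: False, h: False, f: False}
  {f: True, c: True, h: True}
  {f: True, c: True, h: False}
  {f: True, h: True, c: False}


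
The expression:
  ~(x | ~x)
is never true.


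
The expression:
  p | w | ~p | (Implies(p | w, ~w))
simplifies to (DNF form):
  True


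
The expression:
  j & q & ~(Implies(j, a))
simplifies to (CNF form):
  j & q & ~a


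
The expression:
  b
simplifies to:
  b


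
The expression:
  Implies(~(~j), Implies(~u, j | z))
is always true.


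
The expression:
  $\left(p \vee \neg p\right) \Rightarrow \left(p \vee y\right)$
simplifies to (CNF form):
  $p \vee y$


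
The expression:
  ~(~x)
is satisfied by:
  {x: True}


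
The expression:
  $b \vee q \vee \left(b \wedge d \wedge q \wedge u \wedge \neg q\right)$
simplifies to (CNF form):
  $b \vee q$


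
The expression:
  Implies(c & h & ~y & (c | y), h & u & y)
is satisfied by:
  {y: True, h: False, c: False}
  {h: False, c: False, y: False}
  {y: True, c: True, h: False}
  {c: True, h: False, y: False}
  {y: True, h: True, c: False}
  {h: True, y: False, c: False}
  {y: True, c: True, h: True}


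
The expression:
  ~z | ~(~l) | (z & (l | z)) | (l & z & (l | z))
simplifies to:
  True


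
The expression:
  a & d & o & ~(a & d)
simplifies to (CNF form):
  False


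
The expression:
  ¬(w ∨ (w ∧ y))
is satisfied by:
  {w: False}


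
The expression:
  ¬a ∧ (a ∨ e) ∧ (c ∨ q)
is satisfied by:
  {e: True, q: True, c: True, a: False}
  {e: True, q: True, c: False, a: False}
  {e: True, c: True, q: False, a: False}


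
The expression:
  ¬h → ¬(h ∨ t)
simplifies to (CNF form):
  h ∨ ¬t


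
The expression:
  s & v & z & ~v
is never true.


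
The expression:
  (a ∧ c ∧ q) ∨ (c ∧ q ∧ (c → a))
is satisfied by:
  {a: True, c: True, q: True}


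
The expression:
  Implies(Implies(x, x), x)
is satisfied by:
  {x: True}


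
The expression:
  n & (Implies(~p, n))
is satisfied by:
  {n: True}


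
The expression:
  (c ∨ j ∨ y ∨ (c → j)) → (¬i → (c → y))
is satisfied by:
  {i: True, y: True, c: False}
  {i: True, c: False, y: False}
  {y: True, c: False, i: False}
  {y: False, c: False, i: False}
  {i: True, y: True, c: True}
  {i: True, c: True, y: False}
  {y: True, c: True, i: False}


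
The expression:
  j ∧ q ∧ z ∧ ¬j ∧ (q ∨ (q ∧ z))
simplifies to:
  False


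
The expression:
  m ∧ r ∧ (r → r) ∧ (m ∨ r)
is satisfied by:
  {r: True, m: True}


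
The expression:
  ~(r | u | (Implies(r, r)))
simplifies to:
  False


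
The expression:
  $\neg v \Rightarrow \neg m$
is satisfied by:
  {v: True, m: False}
  {m: False, v: False}
  {m: True, v: True}


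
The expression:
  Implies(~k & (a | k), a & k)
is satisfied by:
  {k: True, a: False}
  {a: False, k: False}
  {a: True, k: True}


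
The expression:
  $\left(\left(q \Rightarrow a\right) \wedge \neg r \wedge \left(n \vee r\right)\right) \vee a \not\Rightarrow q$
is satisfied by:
  {a: True, n: True, r: False, q: False}
  {a: True, r: False, n: False, q: False}
  {a: True, n: True, r: True, q: False}
  {a: True, r: True, n: False, q: False}
  {n: True, a: False, r: False, q: False}
  {q: True, a: True, n: True, r: False}


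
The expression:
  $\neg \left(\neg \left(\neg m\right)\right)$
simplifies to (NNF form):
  $\neg m$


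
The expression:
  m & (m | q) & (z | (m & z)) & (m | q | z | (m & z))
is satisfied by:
  {z: True, m: True}


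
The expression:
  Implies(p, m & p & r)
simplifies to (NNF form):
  ~p | (m & r)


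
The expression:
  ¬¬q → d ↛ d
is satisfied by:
  {q: False}


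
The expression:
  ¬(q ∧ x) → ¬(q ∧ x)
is always true.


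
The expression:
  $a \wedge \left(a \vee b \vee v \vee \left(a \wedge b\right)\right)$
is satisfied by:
  {a: True}


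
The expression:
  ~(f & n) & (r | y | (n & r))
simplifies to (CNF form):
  (r | y) & (~f | ~n) & (r | y | ~f) & (r | y | ~n) & (r | ~f | ~n) & (y | ~f | ~n) & (r | y | ~f | ~n)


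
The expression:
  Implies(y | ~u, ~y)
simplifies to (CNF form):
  ~y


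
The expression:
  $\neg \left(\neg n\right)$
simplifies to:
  $n$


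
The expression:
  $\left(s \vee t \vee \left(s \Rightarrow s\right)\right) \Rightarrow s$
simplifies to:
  $s$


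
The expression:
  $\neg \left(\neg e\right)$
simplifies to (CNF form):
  $e$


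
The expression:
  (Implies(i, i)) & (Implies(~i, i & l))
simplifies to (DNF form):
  i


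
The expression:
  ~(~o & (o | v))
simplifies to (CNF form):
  o | ~v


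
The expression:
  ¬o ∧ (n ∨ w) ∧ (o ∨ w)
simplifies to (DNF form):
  w ∧ ¬o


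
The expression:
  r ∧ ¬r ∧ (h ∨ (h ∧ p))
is never true.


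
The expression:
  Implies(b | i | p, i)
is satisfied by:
  {i: True, b: False, p: False}
  {i: True, p: True, b: False}
  {i: True, b: True, p: False}
  {i: True, p: True, b: True}
  {p: False, b: False, i: False}


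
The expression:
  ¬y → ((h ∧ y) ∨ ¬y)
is always true.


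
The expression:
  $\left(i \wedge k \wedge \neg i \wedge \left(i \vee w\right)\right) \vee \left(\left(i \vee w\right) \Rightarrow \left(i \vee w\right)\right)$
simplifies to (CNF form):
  $\text{True}$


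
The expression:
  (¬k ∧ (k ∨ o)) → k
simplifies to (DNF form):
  k ∨ ¬o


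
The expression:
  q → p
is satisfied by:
  {p: True, q: False}
  {q: False, p: False}
  {q: True, p: True}


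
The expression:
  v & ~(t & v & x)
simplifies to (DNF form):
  (v & ~t) | (v & ~x)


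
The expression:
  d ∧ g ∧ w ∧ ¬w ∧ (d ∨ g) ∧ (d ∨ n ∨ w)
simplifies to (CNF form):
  False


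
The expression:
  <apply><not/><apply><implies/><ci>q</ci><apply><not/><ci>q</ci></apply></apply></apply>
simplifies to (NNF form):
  <ci>q</ci>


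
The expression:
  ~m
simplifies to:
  ~m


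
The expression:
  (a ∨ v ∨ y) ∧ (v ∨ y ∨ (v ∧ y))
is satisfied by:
  {y: True, v: True}
  {y: True, v: False}
  {v: True, y: False}


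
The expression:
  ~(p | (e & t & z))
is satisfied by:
  {e: False, t: False, p: False, z: False}
  {z: True, e: False, t: False, p: False}
  {t: True, z: False, e: False, p: False}
  {z: True, t: True, e: False, p: False}
  {e: True, z: False, t: False, p: False}
  {z: True, e: True, t: False, p: False}
  {t: True, e: True, z: False, p: False}


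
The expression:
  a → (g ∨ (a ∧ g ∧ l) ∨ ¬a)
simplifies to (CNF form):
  g ∨ ¬a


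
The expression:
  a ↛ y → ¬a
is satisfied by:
  {y: True, a: False}
  {a: False, y: False}
  {a: True, y: True}


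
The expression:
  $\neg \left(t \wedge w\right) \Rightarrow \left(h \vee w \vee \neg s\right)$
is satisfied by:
  {h: True, w: True, s: False}
  {h: True, s: False, w: False}
  {w: True, s: False, h: False}
  {w: False, s: False, h: False}
  {h: True, w: True, s: True}
  {h: True, s: True, w: False}
  {w: True, s: True, h: False}


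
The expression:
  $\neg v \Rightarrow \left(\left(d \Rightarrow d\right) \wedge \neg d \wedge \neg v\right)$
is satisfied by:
  {v: True, d: False}
  {d: False, v: False}
  {d: True, v: True}


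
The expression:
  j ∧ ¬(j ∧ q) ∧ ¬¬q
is never true.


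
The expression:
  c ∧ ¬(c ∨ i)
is never true.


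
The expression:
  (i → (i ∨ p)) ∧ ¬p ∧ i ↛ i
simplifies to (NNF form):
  False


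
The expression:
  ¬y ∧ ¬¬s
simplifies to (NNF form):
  s ∧ ¬y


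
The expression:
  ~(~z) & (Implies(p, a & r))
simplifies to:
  z & (a | ~p) & (r | ~p)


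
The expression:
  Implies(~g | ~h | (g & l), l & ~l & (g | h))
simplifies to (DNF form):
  g & h & ~l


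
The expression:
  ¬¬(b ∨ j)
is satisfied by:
  {b: True, j: True}
  {b: True, j: False}
  {j: True, b: False}


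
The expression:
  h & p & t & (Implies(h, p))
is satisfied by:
  {t: True, p: True, h: True}


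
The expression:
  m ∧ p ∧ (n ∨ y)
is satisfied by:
  {m: True, p: True, n: True, y: True}
  {m: True, p: True, n: True, y: False}
  {m: True, p: True, y: True, n: False}


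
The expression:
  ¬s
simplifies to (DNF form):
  ¬s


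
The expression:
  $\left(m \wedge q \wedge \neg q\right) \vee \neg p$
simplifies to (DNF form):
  $\neg p$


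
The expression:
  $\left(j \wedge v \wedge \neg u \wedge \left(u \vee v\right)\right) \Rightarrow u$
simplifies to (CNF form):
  $u \vee \neg j \vee \neg v$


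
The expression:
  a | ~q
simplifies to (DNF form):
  a | ~q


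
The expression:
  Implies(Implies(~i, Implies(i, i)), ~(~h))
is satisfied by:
  {h: True}


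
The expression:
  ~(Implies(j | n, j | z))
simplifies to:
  n & ~j & ~z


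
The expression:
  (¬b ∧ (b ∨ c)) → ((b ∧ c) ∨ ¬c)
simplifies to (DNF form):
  b ∨ ¬c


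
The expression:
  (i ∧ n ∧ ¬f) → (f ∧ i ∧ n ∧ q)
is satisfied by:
  {f: True, n: False, i: False}
  {f: False, n: False, i: False}
  {i: True, f: True, n: False}
  {i: True, f: False, n: False}
  {n: True, f: True, i: False}
  {n: True, f: False, i: False}
  {n: True, i: True, f: True}


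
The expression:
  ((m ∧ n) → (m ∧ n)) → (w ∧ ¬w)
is never true.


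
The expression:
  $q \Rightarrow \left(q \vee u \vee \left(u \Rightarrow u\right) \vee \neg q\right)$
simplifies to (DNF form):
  $\text{True}$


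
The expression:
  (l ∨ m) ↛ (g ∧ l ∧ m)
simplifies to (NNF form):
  (l ∧ ¬m) ∨ (m ∧ ¬g) ∨ (m ∧ ¬l)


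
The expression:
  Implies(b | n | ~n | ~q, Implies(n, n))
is always true.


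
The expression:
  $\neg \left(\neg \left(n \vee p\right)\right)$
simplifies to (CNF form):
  $n \vee p$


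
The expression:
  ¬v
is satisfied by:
  {v: False}


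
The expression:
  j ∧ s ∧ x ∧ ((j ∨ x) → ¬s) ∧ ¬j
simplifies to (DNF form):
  False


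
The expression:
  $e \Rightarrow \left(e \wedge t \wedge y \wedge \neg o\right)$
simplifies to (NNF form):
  $\left(t \wedge y \wedge \neg o\right) \vee \neg e$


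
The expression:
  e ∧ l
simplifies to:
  e ∧ l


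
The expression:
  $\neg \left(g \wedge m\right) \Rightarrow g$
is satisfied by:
  {g: True}


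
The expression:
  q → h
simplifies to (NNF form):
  h ∨ ¬q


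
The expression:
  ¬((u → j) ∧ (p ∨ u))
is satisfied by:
  {u: False, p: False, j: False}
  {j: True, u: False, p: False}
  {u: True, j: False, p: False}
  {p: True, u: True, j: False}


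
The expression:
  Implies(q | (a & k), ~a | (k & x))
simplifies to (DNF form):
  ~a | (k & x) | (~k & ~q)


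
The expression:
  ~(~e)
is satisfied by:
  {e: True}


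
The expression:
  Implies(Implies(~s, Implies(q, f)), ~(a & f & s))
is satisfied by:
  {s: False, a: False, f: False}
  {f: True, s: False, a: False}
  {a: True, s: False, f: False}
  {f: True, a: True, s: False}
  {s: True, f: False, a: False}
  {f: True, s: True, a: False}
  {a: True, s: True, f: False}


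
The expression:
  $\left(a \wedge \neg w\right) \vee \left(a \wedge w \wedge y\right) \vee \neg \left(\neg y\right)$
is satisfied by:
  {y: True, a: True, w: False}
  {y: True, a: False, w: False}
  {y: True, w: True, a: True}
  {y: True, w: True, a: False}
  {a: True, w: False, y: False}


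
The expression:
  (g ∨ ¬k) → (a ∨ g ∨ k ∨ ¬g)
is always true.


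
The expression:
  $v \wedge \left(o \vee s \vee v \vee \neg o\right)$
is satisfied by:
  {v: True}


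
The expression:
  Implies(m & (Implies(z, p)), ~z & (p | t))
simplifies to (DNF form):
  ~m | (p & ~z) | (t & ~p) | (z & ~p)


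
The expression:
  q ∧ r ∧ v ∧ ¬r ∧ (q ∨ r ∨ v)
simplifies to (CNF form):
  False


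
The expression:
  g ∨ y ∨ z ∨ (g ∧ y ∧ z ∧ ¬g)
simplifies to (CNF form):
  g ∨ y ∨ z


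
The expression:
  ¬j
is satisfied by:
  {j: False}


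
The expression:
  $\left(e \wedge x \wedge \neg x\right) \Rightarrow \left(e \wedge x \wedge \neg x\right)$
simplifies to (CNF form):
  $\text{True}$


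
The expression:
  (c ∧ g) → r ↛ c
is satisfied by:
  {g: False, c: False}
  {c: True, g: False}
  {g: True, c: False}


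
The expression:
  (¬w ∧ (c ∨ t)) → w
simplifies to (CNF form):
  (w ∨ ¬c) ∧ (w ∨ ¬t)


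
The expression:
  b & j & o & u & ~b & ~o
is never true.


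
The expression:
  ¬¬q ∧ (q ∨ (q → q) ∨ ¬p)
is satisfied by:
  {q: True}


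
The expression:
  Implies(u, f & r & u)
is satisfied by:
  {f: True, r: True, u: False}
  {f: True, r: False, u: False}
  {r: True, f: False, u: False}
  {f: False, r: False, u: False}
  {u: True, f: True, r: True}


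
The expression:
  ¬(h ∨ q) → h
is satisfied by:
  {q: True, h: True}
  {q: True, h: False}
  {h: True, q: False}


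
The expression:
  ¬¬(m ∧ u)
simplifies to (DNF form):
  m ∧ u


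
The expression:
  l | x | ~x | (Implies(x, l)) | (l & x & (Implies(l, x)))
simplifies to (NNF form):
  True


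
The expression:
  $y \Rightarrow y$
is always true.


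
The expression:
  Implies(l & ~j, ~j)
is always true.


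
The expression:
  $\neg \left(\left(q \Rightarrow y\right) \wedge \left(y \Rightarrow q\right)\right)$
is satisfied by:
  {q: True, y: False}
  {y: True, q: False}


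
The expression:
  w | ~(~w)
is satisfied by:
  {w: True}


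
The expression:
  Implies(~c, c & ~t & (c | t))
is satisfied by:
  {c: True}


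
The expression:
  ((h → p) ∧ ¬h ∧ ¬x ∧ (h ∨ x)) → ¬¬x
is always true.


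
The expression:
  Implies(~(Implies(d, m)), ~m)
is always true.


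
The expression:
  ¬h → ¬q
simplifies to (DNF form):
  h ∨ ¬q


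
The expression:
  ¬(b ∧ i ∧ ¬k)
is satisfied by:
  {k: True, b: False, i: False}
  {k: False, b: False, i: False}
  {i: True, k: True, b: False}
  {i: True, k: False, b: False}
  {b: True, k: True, i: False}
  {b: True, k: False, i: False}
  {b: True, i: True, k: True}


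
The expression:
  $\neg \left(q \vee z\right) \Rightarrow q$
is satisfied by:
  {q: True, z: True}
  {q: True, z: False}
  {z: True, q: False}


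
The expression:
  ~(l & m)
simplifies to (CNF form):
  ~l | ~m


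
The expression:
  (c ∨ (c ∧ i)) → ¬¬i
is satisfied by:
  {i: True, c: False}
  {c: False, i: False}
  {c: True, i: True}


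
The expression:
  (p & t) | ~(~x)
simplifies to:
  x | (p & t)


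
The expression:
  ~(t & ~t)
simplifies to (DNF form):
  True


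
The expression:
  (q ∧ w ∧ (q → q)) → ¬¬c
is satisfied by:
  {c: True, w: False, q: False}
  {w: False, q: False, c: False}
  {c: True, q: True, w: False}
  {q: True, w: False, c: False}
  {c: True, w: True, q: False}
  {w: True, c: False, q: False}
  {c: True, q: True, w: True}


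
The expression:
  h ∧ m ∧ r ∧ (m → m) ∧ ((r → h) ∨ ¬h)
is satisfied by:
  {r: True, m: True, h: True}


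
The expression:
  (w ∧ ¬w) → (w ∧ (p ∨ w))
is always true.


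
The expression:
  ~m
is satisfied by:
  {m: False}


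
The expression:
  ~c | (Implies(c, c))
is always true.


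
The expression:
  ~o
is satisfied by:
  {o: False}


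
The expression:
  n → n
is always true.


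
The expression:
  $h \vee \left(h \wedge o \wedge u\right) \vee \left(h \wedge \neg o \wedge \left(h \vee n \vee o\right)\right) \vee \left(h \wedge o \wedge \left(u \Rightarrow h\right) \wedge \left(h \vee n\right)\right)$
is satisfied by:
  {h: True}


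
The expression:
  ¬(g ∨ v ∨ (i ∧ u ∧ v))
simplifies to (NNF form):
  ¬g ∧ ¬v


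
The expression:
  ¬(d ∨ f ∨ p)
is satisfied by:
  {d: False, p: False, f: False}


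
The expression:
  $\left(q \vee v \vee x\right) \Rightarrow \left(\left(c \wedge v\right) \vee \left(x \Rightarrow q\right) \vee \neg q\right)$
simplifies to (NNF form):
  $\text{True}$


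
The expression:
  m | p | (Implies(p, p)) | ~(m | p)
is always true.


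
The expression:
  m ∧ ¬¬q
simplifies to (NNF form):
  m ∧ q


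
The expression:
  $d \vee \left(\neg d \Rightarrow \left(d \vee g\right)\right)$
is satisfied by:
  {d: True, g: True}
  {d: True, g: False}
  {g: True, d: False}


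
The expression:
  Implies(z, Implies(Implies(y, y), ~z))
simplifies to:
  ~z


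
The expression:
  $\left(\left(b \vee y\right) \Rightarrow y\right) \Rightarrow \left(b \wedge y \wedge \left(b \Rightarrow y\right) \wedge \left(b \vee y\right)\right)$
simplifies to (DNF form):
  $b$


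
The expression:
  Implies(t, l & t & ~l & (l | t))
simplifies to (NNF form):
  ~t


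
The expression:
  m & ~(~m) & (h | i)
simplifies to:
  m & (h | i)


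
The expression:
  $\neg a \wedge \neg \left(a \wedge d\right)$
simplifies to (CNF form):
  $\neg a$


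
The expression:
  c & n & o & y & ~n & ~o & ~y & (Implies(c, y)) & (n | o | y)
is never true.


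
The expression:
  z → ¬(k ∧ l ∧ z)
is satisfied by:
  {l: False, k: False, z: False}
  {z: True, l: False, k: False}
  {k: True, l: False, z: False}
  {z: True, k: True, l: False}
  {l: True, z: False, k: False}
  {z: True, l: True, k: False}
  {k: True, l: True, z: False}


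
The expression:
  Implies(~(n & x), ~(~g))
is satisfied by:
  {n: True, g: True, x: True}
  {n: True, g: True, x: False}
  {g: True, x: True, n: False}
  {g: True, x: False, n: False}
  {n: True, x: True, g: False}


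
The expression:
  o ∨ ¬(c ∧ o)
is always true.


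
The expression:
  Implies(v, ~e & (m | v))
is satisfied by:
  {v: False, e: False}
  {e: True, v: False}
  {v: True, e: False}


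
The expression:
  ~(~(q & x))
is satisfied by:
  {x: True, q: True}


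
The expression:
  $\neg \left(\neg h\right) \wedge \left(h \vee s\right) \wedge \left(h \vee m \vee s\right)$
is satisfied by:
  {h: True}


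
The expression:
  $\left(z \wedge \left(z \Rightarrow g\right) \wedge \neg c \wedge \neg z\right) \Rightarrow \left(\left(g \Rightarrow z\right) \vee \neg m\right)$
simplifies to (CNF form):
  $\text{True}$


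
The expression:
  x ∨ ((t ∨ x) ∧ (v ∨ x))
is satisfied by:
  {x: True, t: True, v: True}
  {x: True, t: True, v: False}
  {x: True, v: True, t: False}
  {x: True, v: False, t: False}
  {t: True, v: True, x: False}


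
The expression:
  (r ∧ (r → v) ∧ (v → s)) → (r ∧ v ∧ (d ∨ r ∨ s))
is always true.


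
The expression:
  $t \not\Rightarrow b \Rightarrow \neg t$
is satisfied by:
  {b: True, t: False}
  {t: False, b: False}
  {t: True, b: True}


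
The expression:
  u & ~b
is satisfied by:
  {u: True, b: False}


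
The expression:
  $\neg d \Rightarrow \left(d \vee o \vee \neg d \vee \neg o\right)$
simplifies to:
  $\text{True}$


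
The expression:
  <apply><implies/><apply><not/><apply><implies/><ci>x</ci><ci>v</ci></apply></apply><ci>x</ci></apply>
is always true.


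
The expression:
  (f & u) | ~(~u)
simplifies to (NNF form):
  u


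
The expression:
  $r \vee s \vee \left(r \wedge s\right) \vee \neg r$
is always true.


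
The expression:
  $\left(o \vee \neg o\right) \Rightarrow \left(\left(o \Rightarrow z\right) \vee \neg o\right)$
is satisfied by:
  {z: True, o: False}
  {o: False, z: False}
  {o: True, z: True}


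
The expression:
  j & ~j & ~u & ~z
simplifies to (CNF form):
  False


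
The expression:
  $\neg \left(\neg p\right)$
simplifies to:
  $p$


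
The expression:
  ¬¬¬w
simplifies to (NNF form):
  ¬w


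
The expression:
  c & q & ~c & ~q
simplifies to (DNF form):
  False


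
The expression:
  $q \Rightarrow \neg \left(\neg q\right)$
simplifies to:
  $\text{True}$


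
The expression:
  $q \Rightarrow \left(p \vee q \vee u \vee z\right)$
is always true.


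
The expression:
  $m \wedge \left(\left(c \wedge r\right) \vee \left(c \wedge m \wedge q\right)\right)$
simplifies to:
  $c \wedge m \wedge \left(q \vee r\right)$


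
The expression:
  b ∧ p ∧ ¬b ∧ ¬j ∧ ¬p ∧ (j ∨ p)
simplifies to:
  False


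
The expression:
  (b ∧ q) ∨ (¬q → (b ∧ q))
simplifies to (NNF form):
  q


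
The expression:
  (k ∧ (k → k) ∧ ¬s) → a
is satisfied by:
  {s: True, a: True, k: False}
  {s: True, k: False, a: False}
  {a: True, k: False, s: False}
  {a: False, k: False, s: False}
  {s: True, a: True, k: True}
  {s: True, k: True, a: False}
  {a: True, k: True, s: False}


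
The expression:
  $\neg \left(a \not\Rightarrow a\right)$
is always true.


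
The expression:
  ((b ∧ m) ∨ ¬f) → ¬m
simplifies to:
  (f ∧ ¬b) ∨ ¬m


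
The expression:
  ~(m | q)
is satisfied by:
  {q: False, m: False}


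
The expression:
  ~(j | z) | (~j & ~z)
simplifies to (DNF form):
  ~j & ~z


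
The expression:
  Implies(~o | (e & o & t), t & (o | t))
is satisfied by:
  {t: True, o: True}
  {t: True, o: False}
  {o: True, t: False}


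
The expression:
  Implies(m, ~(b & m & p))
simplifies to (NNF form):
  ~b | ~m | ~p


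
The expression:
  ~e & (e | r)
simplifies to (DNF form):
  r & ~e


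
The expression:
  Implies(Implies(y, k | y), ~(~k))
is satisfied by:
  {k: True}


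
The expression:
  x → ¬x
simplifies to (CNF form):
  ¬x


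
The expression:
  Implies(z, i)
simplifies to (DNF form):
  i | ~z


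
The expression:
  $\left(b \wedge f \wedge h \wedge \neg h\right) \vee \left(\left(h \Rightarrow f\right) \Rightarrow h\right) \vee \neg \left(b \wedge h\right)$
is always true.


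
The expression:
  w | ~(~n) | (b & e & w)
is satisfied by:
  {n: True, w: True}
  {n: True, w: False}
  {w: True, n: False}


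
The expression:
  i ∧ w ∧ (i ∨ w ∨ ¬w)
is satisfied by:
  {i: True, w: True}


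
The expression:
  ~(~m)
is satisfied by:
  {m: True}


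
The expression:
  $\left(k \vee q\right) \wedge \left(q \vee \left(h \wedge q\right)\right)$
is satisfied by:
  {q: True}


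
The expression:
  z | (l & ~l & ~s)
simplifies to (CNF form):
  z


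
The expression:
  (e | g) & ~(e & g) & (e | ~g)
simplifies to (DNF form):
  e & ~g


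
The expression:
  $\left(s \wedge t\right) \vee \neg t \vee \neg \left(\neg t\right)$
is always true.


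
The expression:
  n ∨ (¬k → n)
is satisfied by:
  {n: True, k: True}
  {n: True, k: False}
  {k: True, n: False}


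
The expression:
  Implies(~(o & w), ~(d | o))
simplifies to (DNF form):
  (o & w) | (~d & ~o)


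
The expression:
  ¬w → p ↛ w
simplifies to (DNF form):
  p ∨ w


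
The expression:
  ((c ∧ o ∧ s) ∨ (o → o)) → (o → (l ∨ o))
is always true.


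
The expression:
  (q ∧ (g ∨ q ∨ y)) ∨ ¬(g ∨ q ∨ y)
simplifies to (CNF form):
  (q ∨ ¬g) ∧ (q ∨ ¬y)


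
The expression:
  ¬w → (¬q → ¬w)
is always true.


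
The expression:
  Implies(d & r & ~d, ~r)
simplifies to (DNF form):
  True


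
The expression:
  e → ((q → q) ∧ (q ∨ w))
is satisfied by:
  {w: True, q: True, e: False}
  {w: True, e: False, q: False}
  {q: True, e: False, w: False}
  {q: False, e: False, w: False}
  {w: True, q: True, e: True}
  {w: True, e: True, q: False}
  {q: True, e: True, w: False}


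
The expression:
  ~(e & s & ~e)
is always true.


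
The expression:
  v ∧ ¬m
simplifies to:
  v ∧ ¬m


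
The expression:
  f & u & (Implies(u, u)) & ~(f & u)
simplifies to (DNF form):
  False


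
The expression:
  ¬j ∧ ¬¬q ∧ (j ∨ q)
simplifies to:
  q ∧ ¬j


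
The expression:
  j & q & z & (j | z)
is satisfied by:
  {z: True, j: True, q: True}


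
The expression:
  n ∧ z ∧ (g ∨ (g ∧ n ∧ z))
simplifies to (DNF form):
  g ∧ n ∧ z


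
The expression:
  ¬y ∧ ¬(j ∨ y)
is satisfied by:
  {y: False, j: False}


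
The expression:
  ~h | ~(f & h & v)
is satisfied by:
  {h: False, v: False, f: False}
  {f: True, h: False, v: False}
  {v: True, h: False, f: False}
  {f: True, v: True, h: False}
  {h: True, f: False, v: False}
  {f: True, h: True, v: False}
  {v: True, h: True, f: False}


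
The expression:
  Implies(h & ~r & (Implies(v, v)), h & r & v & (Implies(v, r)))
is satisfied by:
  {r: True, h: False}
  {h: False, r: False}
  {h: True, r: True}


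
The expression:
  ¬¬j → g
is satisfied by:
  {g: True, j: False}
  {j: False, g: False}
  {j: True, g: True}


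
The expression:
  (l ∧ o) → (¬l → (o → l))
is always true.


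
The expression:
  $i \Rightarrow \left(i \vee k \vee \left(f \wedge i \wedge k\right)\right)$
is always true.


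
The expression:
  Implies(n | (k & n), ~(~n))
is always true.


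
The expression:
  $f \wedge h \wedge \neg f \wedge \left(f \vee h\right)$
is never true.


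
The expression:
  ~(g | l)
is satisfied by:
  {g: False, l: False}


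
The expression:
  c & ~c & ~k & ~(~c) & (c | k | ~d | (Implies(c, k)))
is never true.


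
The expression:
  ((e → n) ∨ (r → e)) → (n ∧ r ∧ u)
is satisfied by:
  {r: True, u: True, n: True}


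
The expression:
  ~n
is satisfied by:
  {n: False}


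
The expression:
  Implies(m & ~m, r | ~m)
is always true.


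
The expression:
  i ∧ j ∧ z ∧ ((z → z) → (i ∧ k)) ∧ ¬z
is never true.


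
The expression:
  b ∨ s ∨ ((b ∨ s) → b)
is always true.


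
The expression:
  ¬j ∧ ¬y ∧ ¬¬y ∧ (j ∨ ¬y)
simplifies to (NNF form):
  False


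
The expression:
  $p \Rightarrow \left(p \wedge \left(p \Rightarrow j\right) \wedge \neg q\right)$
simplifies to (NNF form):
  $\left(j \wedge \neg q\right) \vee \neg p$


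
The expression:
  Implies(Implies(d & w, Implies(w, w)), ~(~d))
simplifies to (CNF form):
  d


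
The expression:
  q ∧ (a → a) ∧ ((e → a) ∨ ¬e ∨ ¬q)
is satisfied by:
  {a: True, q: True, e: False}
  {q: True, e: False, a: False}
  {a: True, e: True, q: True}


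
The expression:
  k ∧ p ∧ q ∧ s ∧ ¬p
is never true.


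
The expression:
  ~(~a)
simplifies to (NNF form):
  a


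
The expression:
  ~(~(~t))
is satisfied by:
  {t: False}


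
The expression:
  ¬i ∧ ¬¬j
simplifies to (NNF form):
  j ∧ ¬i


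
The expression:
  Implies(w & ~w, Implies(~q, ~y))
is always true.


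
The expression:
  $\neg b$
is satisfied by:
  {b: False}


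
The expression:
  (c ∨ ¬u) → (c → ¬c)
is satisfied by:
  {c: False}


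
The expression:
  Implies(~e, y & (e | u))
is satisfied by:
  {y: True, e: True, u: True}
  {y: True, e: True, u: False}
  {e: True, u: True, y: False}
  {e: True, u: False, y: False}
  {y: True, u: True, e: False}


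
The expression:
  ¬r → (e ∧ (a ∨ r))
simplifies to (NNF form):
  r ∨ (a ∧ e)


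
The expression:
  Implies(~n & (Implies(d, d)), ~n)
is always true.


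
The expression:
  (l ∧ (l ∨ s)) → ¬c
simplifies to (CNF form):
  ¬c ∨ ¬l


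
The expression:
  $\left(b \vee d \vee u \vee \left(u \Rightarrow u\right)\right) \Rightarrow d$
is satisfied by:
  {d: True}


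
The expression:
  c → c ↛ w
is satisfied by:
  {w: False, c: False}
  {c: True, w: False}
  {w: True, c: False}


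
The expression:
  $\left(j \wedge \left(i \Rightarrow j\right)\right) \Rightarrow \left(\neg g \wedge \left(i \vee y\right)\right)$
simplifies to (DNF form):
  $\left(i \wedge \neg g\right) \vee \left(y \wedge \neg g\right) \vee \neg j$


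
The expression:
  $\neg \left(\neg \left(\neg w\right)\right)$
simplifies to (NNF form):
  $\neg w$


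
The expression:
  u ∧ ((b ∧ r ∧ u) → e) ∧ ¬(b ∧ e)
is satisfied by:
  {u: True, r: False, b: False, e: False}
  {e: True, u: True, r: False, b: False}
  {r: True, u: True, e: False, b: False}
  {e: True, r: True, u: True, b: False}
  {b: True, u: True, e: False, r: False}


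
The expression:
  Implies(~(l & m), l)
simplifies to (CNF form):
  l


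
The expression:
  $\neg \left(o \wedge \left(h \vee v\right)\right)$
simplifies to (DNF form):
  $\left(\neg h \wedge \neg v\right) \vee \neg o$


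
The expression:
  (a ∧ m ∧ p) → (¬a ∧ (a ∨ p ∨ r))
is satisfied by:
  {p: False, m: False, a: False}
  {a: True, p: False, m: False}
  {m: True, p: False, a: False}
  {a: True, m: True, p: False}
  {p: True, a: False, m: False}
  {a: True, p: True, m: False}
  {m: True, p: True, a: False}


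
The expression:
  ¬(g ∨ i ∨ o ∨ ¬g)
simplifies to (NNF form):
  False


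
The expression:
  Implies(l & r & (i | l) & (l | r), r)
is always true.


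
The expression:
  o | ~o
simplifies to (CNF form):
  True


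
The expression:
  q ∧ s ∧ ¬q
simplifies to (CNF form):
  False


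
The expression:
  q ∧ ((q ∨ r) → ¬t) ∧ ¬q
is never true.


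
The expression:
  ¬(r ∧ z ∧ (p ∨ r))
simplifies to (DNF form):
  ¬r ∨ ¬z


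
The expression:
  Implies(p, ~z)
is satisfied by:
  {p: False, z: False}
  {z: True, p: False}
  {p: True, z: False}


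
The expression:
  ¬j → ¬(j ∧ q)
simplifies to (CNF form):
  True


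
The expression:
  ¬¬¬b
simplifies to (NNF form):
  ¬b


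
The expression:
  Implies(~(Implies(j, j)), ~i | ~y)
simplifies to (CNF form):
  True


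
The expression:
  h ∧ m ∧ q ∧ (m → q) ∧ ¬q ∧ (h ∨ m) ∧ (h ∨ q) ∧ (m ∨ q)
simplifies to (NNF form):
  False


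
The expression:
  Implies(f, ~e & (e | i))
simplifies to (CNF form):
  (i | ~f) & (~e | ~f)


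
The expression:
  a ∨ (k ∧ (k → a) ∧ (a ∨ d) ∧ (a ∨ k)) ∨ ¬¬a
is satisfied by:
  {a: True}


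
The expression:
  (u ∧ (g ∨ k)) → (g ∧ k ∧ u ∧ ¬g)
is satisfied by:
  {g: False, u: False, k: False}
  {k: True, g: False, u: False}
  {g: True, k: False, u: False}
  {k: True, g: True, u: False}
  {u: True, k: False, g: False}


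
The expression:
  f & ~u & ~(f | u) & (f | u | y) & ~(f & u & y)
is never true.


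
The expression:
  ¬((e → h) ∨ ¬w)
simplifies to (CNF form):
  e ∧ w ∧ ¬h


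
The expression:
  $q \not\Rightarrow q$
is never true.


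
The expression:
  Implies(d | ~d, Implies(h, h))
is always true.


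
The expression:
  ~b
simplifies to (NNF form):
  ~b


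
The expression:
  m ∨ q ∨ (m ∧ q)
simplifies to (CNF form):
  m ∨ q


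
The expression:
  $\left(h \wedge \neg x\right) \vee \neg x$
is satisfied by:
  {x: False}


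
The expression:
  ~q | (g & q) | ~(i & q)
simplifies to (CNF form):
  g | ~i | ~q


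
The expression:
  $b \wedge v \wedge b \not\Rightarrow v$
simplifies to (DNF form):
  $\text{False}$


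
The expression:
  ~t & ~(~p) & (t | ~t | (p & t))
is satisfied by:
  {p: True, t: False}


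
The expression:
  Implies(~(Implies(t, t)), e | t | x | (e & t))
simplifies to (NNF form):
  True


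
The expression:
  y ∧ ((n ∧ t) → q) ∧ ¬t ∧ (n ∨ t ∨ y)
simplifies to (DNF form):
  y ∧ ¬t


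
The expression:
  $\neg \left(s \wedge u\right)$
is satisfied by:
  {s: False, u: False}
  {u: True, s: False}
  {s: True, u: False}


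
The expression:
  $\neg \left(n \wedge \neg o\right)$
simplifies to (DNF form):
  $o \vee \neg n$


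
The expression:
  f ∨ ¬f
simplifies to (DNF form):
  True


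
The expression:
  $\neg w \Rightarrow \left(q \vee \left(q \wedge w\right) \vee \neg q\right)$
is always true.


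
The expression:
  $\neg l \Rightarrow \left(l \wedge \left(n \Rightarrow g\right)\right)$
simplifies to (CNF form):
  $l$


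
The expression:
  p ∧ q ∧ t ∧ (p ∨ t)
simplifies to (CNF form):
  p ∧ q ∧ t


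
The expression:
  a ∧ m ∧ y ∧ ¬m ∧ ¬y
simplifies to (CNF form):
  False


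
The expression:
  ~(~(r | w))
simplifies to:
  r | w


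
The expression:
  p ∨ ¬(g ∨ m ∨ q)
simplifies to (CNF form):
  (p ∨ ¬g) ∧ (p ∨ ¬m) ∧ (p ∨ ¬q)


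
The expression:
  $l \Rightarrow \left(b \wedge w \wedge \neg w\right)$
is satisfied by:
  {l: False}


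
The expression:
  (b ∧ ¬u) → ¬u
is always true.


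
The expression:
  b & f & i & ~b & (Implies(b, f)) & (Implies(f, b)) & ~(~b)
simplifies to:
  False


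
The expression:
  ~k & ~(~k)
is never true.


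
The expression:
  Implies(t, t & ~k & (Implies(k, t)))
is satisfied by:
  {k: False, t: False}
  {t: True, k: False}
  {k: True, t: False}


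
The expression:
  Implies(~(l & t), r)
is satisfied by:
  {r: True, t: True, l: True}
  {r: True, t: True, l: False}
  {r: True, l: True, t: False}
  {r: True, l: False, t: False}
  {t: True, l: True, r: False}


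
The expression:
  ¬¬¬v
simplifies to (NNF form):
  ¬v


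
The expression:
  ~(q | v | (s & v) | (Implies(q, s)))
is never true.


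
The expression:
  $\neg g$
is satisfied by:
  {g: False}


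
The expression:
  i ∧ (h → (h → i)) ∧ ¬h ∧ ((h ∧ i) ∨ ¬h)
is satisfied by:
  {i: True, h: False}


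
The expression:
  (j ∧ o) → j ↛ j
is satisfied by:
  {o: False, j: False}
  {j: True, o: False}
  {o: True, j: False}


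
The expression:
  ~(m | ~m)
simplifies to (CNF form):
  False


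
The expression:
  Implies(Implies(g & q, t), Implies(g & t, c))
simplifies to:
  c | ~g | ~t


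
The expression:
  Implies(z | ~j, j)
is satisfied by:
  {j: True}


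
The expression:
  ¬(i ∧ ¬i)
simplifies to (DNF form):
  True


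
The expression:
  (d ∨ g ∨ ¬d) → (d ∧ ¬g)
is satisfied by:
  {d: True, g: False}


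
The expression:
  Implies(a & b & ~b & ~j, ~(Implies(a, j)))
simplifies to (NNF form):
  True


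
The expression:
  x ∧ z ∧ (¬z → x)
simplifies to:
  x ∧ z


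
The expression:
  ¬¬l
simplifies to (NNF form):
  l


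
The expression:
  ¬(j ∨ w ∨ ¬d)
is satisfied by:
  {d: True, w: False, j: False}


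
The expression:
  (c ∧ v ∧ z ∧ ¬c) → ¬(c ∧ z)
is always true.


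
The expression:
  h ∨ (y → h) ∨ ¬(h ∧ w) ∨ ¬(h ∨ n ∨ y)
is always true.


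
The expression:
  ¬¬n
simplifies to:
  n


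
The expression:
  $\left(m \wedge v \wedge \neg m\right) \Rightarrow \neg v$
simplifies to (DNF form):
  $\text{True}$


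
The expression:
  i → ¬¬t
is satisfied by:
  {t: True, i: False}
  {i: False, t: False}
  {i: True, t: True}


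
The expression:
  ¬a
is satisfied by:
  {a: False}


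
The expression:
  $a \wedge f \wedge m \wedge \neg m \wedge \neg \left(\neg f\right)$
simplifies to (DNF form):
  $\text{False}$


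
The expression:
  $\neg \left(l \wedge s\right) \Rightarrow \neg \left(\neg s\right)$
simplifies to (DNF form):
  $s$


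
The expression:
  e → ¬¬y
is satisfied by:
  {y: True, e: False}
  {e: False, y: False}
  {e: True, y: True}


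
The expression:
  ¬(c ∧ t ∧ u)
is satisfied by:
  {u: False, c: False, t: False}
  {t: True, u: False, c: False}
  {c: True, u: False, t: False}
  {t: True, c: True, u: False}
  {u: True, t: False, c: False}
  {t: True, u: True, c: False}
  {c: True, u: True, t: False}


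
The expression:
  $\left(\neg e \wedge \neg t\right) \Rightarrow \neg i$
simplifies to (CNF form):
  $e \vee t \vee \neg i$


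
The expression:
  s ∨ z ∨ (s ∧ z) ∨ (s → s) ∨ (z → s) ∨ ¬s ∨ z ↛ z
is always true.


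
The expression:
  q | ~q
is always true.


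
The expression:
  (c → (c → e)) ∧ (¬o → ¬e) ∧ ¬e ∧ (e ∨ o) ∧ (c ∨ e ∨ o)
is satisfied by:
  {o: True, e: False, c: False}


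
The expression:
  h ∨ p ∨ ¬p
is always true.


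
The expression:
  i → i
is always true.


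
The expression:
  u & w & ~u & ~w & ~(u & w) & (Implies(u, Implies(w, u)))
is never true.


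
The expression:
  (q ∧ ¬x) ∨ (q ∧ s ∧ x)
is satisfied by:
  {s: True, q: True, x: False}
  {q: True, x: False, s: False}
  {x: True, s: True, q: True}


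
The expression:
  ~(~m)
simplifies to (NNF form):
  m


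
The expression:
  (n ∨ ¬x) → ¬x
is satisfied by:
  {x: False, n: False}
  {n: True, x: False}
  {x: True, n: False}


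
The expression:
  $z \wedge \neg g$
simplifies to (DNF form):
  $z \wedge \neg g$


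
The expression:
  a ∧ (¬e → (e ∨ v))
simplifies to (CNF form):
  a ∧ (e ∨ v)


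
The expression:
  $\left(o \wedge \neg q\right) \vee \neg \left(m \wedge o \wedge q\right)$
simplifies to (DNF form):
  $\neg m \vee \neg o \vee \neg q$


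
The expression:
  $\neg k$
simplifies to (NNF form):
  $\neg k$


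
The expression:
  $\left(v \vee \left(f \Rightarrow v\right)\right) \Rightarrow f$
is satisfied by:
  {f: True}


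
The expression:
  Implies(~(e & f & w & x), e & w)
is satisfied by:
  {e: True, w: True}


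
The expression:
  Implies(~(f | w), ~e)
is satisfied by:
  {w: True, f: True, e: False}
  {w: True, f: False, e: False}
  {f: True, w: False, e: False}
  {w: False, f: False, e: False}
  {w: True, e: True, f: True}
  {w: True, e: True, f: False}
  {e: True, f: True, w: False}


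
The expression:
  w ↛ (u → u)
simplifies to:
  False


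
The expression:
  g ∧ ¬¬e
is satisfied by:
  {e: True, g: True}


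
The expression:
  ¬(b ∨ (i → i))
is never true.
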